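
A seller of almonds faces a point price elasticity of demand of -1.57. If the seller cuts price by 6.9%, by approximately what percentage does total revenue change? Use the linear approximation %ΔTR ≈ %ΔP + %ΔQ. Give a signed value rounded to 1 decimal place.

%ΔQ ≈ Ed × %ΔP = (-1.57) × (-6.9%) = +10.8330%
%ΔTR ≈ %ΔP + %ΔQ = (-6.9%) + (+10.8330%) = +3.9330%

+3.9%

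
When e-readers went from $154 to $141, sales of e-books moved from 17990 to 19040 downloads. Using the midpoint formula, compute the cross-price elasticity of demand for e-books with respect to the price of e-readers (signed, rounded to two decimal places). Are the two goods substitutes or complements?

%ΔQ_{e-books} = (19040 − 17990)/avg = 1050/18515 = 0.056710…
%ΔP_{e-readers} = (141 − 154)/avg = -13/147.5 = -0.088135…
E_cross = (1050/18515) / (-13/147.5) = -0.6434…
E_cross < 0 ⇒ the goods are complements.

-0.64; complements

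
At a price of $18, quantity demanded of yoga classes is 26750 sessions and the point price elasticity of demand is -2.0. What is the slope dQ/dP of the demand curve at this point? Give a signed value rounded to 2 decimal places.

Ed = (dQ/dP)·(P/Q) ⇒ dQ/dP = Ed·Q/P = (-2.0)·26750/18 = -2972.2222…

-2972.22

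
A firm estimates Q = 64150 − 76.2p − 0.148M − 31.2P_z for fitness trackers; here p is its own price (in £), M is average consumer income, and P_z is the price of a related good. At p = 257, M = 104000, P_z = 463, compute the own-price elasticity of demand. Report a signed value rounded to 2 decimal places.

At the given values, Q = 64150 − 76.2(257) − 0.148(104000) − 31.2(463) = 14729.
∂Q/∂p = −76.2.
E = (-76.2) × (257/14729) = -1.3295…

-1.33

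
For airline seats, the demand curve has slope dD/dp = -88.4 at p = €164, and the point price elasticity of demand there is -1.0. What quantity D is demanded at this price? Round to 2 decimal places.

Ed = (dD/dp)·(p/D) ⇒ D = (dD/dp)·p/Ed = (-88.4)·164/(-1.0) = 14497.6

14497.60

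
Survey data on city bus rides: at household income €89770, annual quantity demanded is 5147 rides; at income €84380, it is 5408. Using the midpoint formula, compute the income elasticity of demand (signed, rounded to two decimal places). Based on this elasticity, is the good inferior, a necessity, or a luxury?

%ΔQ = (5408 − 5147)/[( 5147 + 5408)/2] = 261/5277.5 = 0.049455…
%ΔIncome = (84380 − 89770)/[( 89770 + 84380)/2] = -5390/87075 = -0.061900…
E_income = (261/5277.5) / (-5390/87075) = -0.7989…
E_income < 0 ⇒ inferior good.

-0.80; inferior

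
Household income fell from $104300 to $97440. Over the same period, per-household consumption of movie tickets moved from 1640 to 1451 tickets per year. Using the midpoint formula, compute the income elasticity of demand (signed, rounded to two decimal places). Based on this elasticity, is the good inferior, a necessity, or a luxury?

%ΔQ = (1451 − 1640)/[( 1640 + 1451)/2] = -189/1545.5 = -0.122290…
%ΔIncome = (97440 − 104300)/[( 104300 + 97440)/2] = -6860/100870 = -0.068008…
E_income = (-189/1545.5) / (-6860/100870) = 1.7981…
E_income > 1 ⇒ normal good, luxury.

1.80; luxury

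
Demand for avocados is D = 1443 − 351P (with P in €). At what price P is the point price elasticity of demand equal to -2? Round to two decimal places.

Ed = −351P/(1443 − 351P). Set this equal to -2:
351P = 2·(1443 − 351P) ⇒ 351P(1 + 2) = 2·1443
P = 2·1443 / (351·3) = 2.7407…

2.74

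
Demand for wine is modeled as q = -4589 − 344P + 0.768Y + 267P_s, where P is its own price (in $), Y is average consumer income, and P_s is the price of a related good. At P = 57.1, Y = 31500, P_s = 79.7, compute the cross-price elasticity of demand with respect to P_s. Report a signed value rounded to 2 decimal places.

At the given values, q = -4589 − 344(57.1) + 0.768(31500) + 267(79.7) = 21240.5.
∂q/∂P_s = 267.
E = (267) × (79.7/21240.5) = 1.0018…

1.00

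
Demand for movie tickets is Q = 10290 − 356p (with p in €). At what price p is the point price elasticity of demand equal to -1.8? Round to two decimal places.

Ed = −356p/(10290 − 356p). Set this equal to -1.8:
356p = 1.8·(10290 − 356p) ⇒ 356p(1 + 1.8) = 1.8·10290
p = 1.8·10290 / (356·2.8) = 18.5814…

18.58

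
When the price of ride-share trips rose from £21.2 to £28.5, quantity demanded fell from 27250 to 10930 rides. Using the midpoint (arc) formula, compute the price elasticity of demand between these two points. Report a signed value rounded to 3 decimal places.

-2.910

%ΔQ = (10930 − 27250) / [(27250 + 10930)/2] = -16320/19090 = -0.854897…
%ΔP = (28.5 − 21.2) / [(21.2 + 28.5)/2] = 7.3/24.85 = 0.293762…
Arc Ed = %ΔQ / %ΔP = (-16320/19090) / (7.3/24.85) = -2.91016…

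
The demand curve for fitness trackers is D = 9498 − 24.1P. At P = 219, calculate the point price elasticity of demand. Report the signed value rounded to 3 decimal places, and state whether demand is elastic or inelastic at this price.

-1.251; elastic

dD/dP = −24.1. At P = 219, D = 9498 − 24.1(219) = 4220.1.
Ed = (dD/dP)·(P/D) = −24.1 × (219/4220.1) = -1.25065…
|Ed| = 1.251 > 1, so demand is elastic.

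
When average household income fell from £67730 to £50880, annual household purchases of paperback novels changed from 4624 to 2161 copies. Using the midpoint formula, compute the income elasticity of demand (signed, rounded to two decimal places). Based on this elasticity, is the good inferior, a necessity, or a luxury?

2.56; luxury

%ΔQ = (2161 − 4624)/[( 4624 + 2161)/2] = -2463/3392.5 = -0.726013…
%ΔIncome = (50880 − 67730)/[( 67730 + 50880)/2] = -16850/59305 = -0.284124…
E_income = (-2463/3392.5) / (-16850/59305) = 2.5552…
E_income > 1 ⇒ normal good, luxury.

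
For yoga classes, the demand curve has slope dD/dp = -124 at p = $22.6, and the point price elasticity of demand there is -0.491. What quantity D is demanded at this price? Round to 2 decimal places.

5707.54

Ed = (dD/dp)·(p/D) ⇒ D = (dD/dp)·p/Ed = (-124)·22.6/(-0.491) = 5707.5356…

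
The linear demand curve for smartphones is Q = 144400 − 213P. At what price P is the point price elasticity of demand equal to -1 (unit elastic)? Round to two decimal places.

Ed = −213P/(144400 − 213P). Set this equal to -1:
213P = 1·(144400 − 213P) ⇒ 213P(1 + 1) = 1·144400
P = 1·144400 / (213·2) = 338.9671…

338.97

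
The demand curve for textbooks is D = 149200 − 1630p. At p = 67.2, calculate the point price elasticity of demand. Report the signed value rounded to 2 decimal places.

-2.76

dD/dp = −1630. At p = 67.2, D = 149200 − 1630(67.2) = 39664.
Ed = (dD/dp)·(p/D) = −1630 × (67.2/39664) = -2.7615…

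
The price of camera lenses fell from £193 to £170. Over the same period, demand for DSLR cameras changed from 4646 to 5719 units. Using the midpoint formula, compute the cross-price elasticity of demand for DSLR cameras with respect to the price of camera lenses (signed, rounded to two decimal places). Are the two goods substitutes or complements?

%ΔQ_{DSLR cameras} = (5719 − 4646)/avg = 1073/5182.5 = 0.207042…
%ΔP_{camera lenses} = (170 − 193)/avg = -23/181.5 = -0.126721…
E_cross = (1073/5182.5) / (-23/181.5) = -1.6338…
E_cross < 0 ⇒ the goods are complements.

-1.63; complements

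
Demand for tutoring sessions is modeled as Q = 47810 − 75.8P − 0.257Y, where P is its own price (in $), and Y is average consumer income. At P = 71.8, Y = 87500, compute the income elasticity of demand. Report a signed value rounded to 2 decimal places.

At the given values, Q = 47810 − 75.8(71.8) − 0.257(87500) = 19880.06.
∂Q/∂Y = -0.257.
E = (-0.257) × (87500/19880.06) = -1.1311…

-1.13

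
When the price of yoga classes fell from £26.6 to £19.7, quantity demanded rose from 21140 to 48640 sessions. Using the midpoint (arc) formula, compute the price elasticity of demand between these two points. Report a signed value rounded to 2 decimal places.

%ΔQ = (48640 − 21140) / [(21140 + 48640)/2] = 27500/34890 = 0.788191…
%ΔP = (19.7 − 26.6) / [(26.6 + 19.7)/2] = -6.9/23.15 = -0.298056…
Arc Ed = %ΔQ / %ΔP = (27500/34890) / (-6.9/23.15) = -2.6444…

-2.64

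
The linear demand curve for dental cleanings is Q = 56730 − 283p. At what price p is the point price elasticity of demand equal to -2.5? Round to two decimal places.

143.19

Ed = −283p/(56730 − 283p). Set this equal to -2.5:
283p = 2.5·(56730 − 283p) ⇒ 283p(1 + 2.5) = 2.5·56730
p = 2.5·56730 / (283·3.5) = 143.1852…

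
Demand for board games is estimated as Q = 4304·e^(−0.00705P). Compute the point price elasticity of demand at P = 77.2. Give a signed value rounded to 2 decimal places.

-0.54

dQ/dP = −0.00705·Q = -17.6073. At P = 77.2, Q = 2497.49.
Ed = (dQ/dP)·(P/Q) = (-17.6073) × (77.2/2497.49) = -0.5442…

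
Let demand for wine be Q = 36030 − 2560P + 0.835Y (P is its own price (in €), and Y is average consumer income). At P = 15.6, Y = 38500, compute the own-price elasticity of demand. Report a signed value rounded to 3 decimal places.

-1.414

At the given values, Q = 36030 − 2560(15.6) + 0.835(38500) = 28241.5.
∂Q/∂P = −2560.
E = (-2560) × (15.6/28241.5) = -1.41408…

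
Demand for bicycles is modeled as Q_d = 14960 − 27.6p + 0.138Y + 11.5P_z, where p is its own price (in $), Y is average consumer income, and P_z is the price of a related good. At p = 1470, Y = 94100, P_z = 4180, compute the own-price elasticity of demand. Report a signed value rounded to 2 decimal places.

-1.14

At the given values, Q_d = 14960 − 27.6(1470) + 0.138(94100) + 11.5(4180) = 35443.8.
∂Q_d/∂p = −27.6.
E = (-27.6) × (1470/35443.8) = -1.1446…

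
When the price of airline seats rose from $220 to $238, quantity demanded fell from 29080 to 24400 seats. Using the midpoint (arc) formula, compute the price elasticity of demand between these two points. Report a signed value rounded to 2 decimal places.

-2.23

%ΔQ = (24400 − 29080) / [(29080 + 24400)/2] = -4680/26740 = -0.175018…
%ΔP = (238 − 220) / [(220 + 238)/2] = 18/229 = 0.078602…
Arc Ed = %ΔQ / %ΔP = (-4680/26740) / (18/229) = -2.2266…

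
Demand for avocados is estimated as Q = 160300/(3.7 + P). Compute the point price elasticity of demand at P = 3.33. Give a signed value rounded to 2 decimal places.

-0.47

dQ/dP = −160300/(3.7 + P)² = -3243.57. At P = 3.33, Q = 22802.3.
Ed = (dQ/dP)·(P/Q) = (-3243.57) × (3.33/22802.3) = -0.4736…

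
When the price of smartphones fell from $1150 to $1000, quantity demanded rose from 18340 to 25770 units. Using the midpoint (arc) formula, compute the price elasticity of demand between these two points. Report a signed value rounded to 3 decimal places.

%ΔQ = (25770 − 18340) / [(18340 + 25770)/2] = 7430/22055 = 0.336885…
%ΔP = (1000 − 1150) / [(1150 + 1000)/2] = -150/1075 = -0.139534…
Arc Ed = %ΔQ / %ΔP = (7430/22055) / (-150/1075) = -2.41434…

-2.414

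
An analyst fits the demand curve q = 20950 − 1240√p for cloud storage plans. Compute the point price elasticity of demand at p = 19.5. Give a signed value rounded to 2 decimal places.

dq/dp = −1240/(2√p) = -140.402. At p = 19.5, q = 15474.3.
Ed = (dq/dp)·(p/q) = (-140.402) × (19.5/15474.3) = -0.1769…

-0.18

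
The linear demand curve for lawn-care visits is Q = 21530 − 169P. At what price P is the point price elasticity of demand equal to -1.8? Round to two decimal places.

81.90

Ed = −169P/(21530 − 169P). Set this equal to -1.8:
169P = 1.8·(21530 − 169P) ⇒ 169P(1 + 1.8) = 1.8·21530
P = 1.8·21530 / (169·2.8) = 81.8977…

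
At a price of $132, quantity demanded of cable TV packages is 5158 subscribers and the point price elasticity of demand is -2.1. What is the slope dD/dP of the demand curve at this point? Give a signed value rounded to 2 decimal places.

-82.06

Ed = (dD/dP)·(P/D) ⇒ dD/dP = Ed·D/P = (-2.1)·5158/132 = -82.0590…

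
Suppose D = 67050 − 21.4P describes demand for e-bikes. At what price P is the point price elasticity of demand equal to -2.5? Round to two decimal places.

Ed = −21.4P/(67050 − 21.4P). Set this equal to -2.5:
21.4P = 2.5·(67050 − 21.4P) ⇒ 21.4P(1 + 2.5) = 2.5·67050
P = 2.5·67050 / (21.4·3.5) = 2237.9839…

2237.98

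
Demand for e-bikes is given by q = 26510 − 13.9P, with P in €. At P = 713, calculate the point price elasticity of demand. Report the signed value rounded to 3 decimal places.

dq/dP = −13.9. At P = 713, q = 26510 − 13.9(713) = 16599.3.
Ed = (dq/dP)·(P/q) = −13.9 × (713/16599.3) = -0.59705…

-0.597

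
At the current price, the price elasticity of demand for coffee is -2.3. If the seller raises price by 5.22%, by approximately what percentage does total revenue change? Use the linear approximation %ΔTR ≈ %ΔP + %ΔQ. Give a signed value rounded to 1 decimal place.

-6.8%

%ΔQ ≈ Ed × %ΔP = (-2.3) × (+5.22%) = -12.0060%
%ΔTR ≈ %ΔP + %ΔQ = (+5.22%) + (-12.0060%) = -6.7860%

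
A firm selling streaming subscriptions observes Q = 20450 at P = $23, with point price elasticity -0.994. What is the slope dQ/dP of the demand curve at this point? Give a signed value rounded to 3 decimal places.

-883.796

Ed = (dQ/dP)·(P/Q) ⇒ dQ/dP = Ed·Q/P = (-0.994)·20450/23 = -883.79565…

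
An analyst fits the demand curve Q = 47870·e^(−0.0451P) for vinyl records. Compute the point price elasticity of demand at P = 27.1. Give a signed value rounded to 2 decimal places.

dQ/dP = −0.0451·Q = -635.976. At P = 27.1, Q = 14101.5.
Ed = (dQ/dP)·(P/Q) = (-635.976) × (27.1/14101.5) = -1.2222…

-1.22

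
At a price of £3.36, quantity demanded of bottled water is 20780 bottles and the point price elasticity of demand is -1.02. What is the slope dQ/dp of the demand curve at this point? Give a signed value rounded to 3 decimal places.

-6308.214

Ed = (dQ/dp)·(p/Q) ⇒ dQ/dp = Ed·Q/p = (-1.02)·20780/3.36 = -6308.21428…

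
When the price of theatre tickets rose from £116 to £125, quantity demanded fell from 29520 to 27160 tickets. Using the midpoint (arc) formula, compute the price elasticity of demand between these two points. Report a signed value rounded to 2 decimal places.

-1.11

%ΔQ = (27160 − 29520) / [(29520 + 27160)/2] = -2360/28340 = -0.083274…
%ΔP = (125 − 116) / [(116 + 125)/2] = 9/120.5 = 0.074688…
Arc Ed = %ΔQ / %ΔP = (-2360/28340) / (9/120.5) = -1.1149…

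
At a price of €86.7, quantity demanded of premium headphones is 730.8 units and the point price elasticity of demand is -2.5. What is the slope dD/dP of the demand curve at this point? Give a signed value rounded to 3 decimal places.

Ed = (dD/dP)·(P/D) ⇒ dD/dP = Ed·D/P = (-2.5)·730.8/86.7 = -21.07266…

-21.073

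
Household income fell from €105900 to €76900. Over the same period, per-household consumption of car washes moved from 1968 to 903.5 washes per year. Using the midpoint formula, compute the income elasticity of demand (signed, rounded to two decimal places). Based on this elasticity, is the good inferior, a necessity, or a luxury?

%ΔQ = (903.5 − 1968)/[( 1968 + 903.5)/2] = -1064.5/1435.75 = -0.741424…
%ΔIncome = (76900 − 105900)/[( 105900 + 76900)/2] = -29000/91400 = -0.317286…
E_income = (-1064.5/1435.75) / (-29000/91400) = 2.3367…
E_income > 1 ⇒ normal good, luxury.

2.34; luxury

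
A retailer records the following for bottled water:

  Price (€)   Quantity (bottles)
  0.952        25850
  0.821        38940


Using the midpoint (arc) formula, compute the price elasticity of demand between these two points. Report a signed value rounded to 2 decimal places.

-2.73

%ΔQ = (38940 − 25850) / [(25850 + 38940)/2] = 13090/32395 = 0.404074…
%ΔP = (0.821 − 0.952) / [(0.952 + 0.821)/2] = -0.131/0.8865 = -0.147772…
Arc Ed = %ΔQ / %ΔP = (13090/32395) / (-0.131/0.8865) = -2.7344…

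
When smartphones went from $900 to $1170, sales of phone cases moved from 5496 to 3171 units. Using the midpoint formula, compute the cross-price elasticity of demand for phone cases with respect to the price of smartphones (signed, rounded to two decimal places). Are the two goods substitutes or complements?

%ΔQ_{phone cases} = (3171 − 5496)/avg = -2325/4333.5 = -0.536517…
%ΔP_{smartphones} = (1170 − 900)/avg = 270/1035 = 0.260869…
E_cross = (-2325/4333.5) / (270/1035) = -2.0566…
E_cross < 0 ⇒ the goods are complements.

-2.06; complements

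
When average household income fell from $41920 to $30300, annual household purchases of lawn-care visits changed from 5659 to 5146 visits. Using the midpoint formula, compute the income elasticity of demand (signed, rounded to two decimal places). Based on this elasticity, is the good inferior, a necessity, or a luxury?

%ΔQ = (5146 − 5659)/[( 5659 + 5146)/2] = -513/5402.5 = -0.094956…
%ΔIncome = (30300 − 41920)/[( 41920 + 30300)/2] = -11620/36110 = -0.321794…
E_income = (-513/5402.5) / (-11620/36110) = 0.2950…
0 < E_income < 1 ⇒ normal good, necessity.

0.30; necessity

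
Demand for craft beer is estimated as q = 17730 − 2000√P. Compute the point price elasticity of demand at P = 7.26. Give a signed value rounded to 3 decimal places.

dq/dP = −2000/(2√P) = -371.135. At P = 7.26, q = 12341.1.
Ed = (dq/dP)·(P/q) = (-371.135) × (7.26/12341.1) = -0.21833…

-0.218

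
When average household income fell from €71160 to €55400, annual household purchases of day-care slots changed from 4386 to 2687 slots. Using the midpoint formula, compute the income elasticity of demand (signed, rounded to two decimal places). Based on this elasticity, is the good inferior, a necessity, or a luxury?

1.93; luxury

%ΔQ = (2687 − 4386)/[( 4386 + 2687)/2] = -1699/3536.5 = -0.480418…
%ΔIncome = (55400 − 71160)/[( 71160 + 55400)/2] = -15760/63280 = -0.249051…
E_income = (-1699/3536.5) / (-15760/63280) = 1.9289…
E_income > 1 ⇒ normal good, luxury.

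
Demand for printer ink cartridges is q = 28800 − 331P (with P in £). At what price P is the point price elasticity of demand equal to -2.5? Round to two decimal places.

62.15

Ed = −331P/(28800 − 331P). Set this equal to -2.5:
331P = 2.5·(28800 − 331P) ⇒ 331P(1 + 2.5) = 2.5·28800
P = 2.5·28800 / (331·3.5) = 62.1493…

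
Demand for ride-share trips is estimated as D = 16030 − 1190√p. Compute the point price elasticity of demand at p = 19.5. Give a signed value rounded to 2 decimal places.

dD/dp = −1190/(2√p) = -134.741. At p = 19.5, D = 10775.1.
Ed = (dD/dp)·(p/D) = (-134.741) × (19.5/10775.1) = -0.2438…

-0.24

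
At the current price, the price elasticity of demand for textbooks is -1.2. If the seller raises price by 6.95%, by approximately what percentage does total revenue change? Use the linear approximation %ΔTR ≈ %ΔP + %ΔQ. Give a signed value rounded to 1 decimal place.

%ΔQ ≈ Ed × %ΔP = (-1.2) × (+6.95%) = -8.3400%
%ΔTR ≈ %ΔP + %ΔQ = (+6.95%) + (-8.3400%) = -1.3900%

-1.4%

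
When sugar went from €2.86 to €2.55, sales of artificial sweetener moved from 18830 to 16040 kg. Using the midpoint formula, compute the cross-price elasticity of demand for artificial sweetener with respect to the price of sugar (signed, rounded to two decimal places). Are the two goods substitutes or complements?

1.40; substitutes

%ΔQ_{artificial sweetener} = (16040 − 18830)/avg = -2790/17435 = -0.160022…
%ΔP_{sugar} = (2.55 − 2.86)/avg = -0.31/2.705 = -0.114602…
E_cross = (-2790/17435) / (-0.31/2.705) = 1.3963…
E_cross > 0 ⇒ the goods are substitutes.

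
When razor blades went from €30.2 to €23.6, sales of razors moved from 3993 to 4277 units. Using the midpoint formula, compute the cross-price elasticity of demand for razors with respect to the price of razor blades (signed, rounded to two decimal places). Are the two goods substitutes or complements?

-0.28; complements

%ΔQ_{razors} = (4277 − 3993)/avg = 284/4135 = 0.068681…
%ΔP_{razor blades} = (23.6 − 30.2)/avg = -6.6/26.9 = -0.245353…
E_cross = (284/4135) / (-6.6/26.9) = -0.2799…
E_cross < 0 ⇒ the goods are complements.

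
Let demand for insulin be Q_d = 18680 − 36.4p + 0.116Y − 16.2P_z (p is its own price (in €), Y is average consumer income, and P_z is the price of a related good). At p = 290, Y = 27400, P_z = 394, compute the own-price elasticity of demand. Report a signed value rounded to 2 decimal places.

At the given values, Q_d = 18680 − 36.4(290) + 0.116(27400) − 16.2(394) = 4919.6.
∂Q_d/∂p = −36.4.
E = (-36.4) × (290/4919.6) = -2.1457…

-2.15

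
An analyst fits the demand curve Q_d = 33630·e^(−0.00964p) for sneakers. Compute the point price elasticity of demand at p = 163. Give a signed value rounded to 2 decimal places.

dQ_d/dp = −0.00964·Q_d = -67.3579. At p = 163, Q_d = 6987.33.
Ed = (dQ_d/dp)·(p/Q_d) = (-67.3579) × (163/6987.33) = -1.5713…

-1.57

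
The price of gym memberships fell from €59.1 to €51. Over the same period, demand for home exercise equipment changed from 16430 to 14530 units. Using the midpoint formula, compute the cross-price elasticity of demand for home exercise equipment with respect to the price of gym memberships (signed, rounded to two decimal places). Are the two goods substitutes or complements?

0.83; substitutes

%ΔQ_{home exercise equipment} = (14530 − 16430)/avg = -1900/15480 = -0.122739…
%ΔP_{gym memberships} = (51 − 59.1)/avg = -8.1/55.05 = -0.147138…
E_cross = (-1900/15480) / (-8.1/55.05) = 0.8341…
E_cross > 0 ⇒ the goods are substitutes.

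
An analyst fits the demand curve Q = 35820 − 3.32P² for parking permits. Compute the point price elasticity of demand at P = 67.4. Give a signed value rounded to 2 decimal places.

-1.45

dQ/dP = −2·3.32·P = -447.536. At P = 67.4, Q = 20738.0368.
Ed = (dQ/dP)·(P/Q) = (-447.536) × (67.4/20738.0368) = -1.4545…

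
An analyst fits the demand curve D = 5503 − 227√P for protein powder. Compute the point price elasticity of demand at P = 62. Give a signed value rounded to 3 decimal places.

-0.241

dD/dP = −227/(2√P) = -14.4145. At P = 62, D = 3715.6.
Ed = (dD/dP)·(P/D) = (-14.4145) × (62/3715.6) = -0.24052…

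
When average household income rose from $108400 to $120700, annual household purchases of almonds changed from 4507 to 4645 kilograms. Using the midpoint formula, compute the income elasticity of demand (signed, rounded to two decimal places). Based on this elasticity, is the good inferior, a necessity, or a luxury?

%ΔQ = (4645 − 4507)/[( 4507 + 4645)/2] = 138/4576 = 0.030157…
%ΔIncome = (120700 − 108400)/[( 108400 + 120700)/2] = 12300/114550 = 0.107376…
E_income = (138/4576) / (12300/114550) = 0.2808…
0 < E_income < 1 ⇒ normal good, necessity.

0.28; necessity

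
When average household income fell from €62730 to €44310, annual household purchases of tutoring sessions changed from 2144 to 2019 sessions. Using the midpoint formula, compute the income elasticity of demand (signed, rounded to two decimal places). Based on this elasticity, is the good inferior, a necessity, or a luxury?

%ΔQ = (2019 − 2144)/[( 2144 + 2019)/2] = -125/2081.5 = -0.060052…
%ΔIncome = (44310 − 62730)/[( 62730 + 44310)/2] = -18420/53520 = -0.344170…
E_income = (-125/2081.5) / (-18420/53520) = 0.1744…
0 < E_income < 1 ⇒ normal good, necessity.

0.17; necessity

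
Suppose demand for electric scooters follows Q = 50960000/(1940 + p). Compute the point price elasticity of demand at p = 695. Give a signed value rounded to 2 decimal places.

-0.26

dQ/dp = −50960000/(1940 + p)² = -7.33953. At p = 695, Q = 19339.7.
Ed = (dQ/dp)·(p/Q) = (-7.33953) × (695/19339.7) = -0.2637…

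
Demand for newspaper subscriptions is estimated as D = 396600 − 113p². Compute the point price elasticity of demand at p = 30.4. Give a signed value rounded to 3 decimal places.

dD/dp = −2·113·p = -6870.4. At p = 30.4, D = 292169.92.
Ed = (dD/dp)·(p/D) = (-6870.4) × (30.4/292169.92) = -0.71485…

-0.715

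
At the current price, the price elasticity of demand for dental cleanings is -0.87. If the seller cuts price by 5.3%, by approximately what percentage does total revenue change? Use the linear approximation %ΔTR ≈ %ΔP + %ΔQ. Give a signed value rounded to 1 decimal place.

-0.7%

%ΔQ ≈ Ed × %ΔP = (-0.87) × (-5.3%) = +4.6110%
%ΔTR ≈ %ΔP + %ΔQ = (-5.3%) + (+4.6110%) = -0.6890%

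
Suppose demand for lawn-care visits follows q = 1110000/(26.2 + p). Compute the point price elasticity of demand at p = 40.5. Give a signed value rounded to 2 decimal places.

-0.61

dq/dp = −1110000/(26.2 + p)² = -249.5. At p = 40.5, q = 16641.7.
Ed = (dq/dp)·(p/q) = (-249.5) × (40.5/16641.7) = -0.6071…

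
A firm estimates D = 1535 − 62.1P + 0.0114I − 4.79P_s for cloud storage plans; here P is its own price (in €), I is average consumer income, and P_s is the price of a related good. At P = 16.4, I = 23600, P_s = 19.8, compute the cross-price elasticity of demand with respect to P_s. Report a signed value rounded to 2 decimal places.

At the given values, D = 1535 − 62.1(16.4) + 0.0114(23600) − 4.79(19.8) = 690.758.
∂D/∂P_s = -4.79.
E = (-4.79) × (19.8/690.758) = -0.1373…

-0.14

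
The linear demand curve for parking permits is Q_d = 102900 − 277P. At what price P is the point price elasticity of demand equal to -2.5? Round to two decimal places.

265.34

Ed = −277P/(102900 − 277P). Set this equal to -2.5:
277P = 2.5·(102900 − 277P) ⇒ 277P(1 + 2.5) = 2.5·102900
P = 2.5·102900 / (277·3.5) = 265.3429…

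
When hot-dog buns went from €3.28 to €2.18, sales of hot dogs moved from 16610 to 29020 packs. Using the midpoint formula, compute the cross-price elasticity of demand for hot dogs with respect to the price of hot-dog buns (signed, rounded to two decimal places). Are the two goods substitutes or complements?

%ΔQ_{hot dogs} = (29020 − 16610)/avg = 12410/22815 = 0.543940…
%ΔP_{hot-dog buns} = (2.18 − 3.28)/avg = -1.1/2.73 = -0.402930…
E_cross = (12410/22815) / (-1.1/2.73) = -1.3499…
E_cross < 0 ⇒ the goods are complements.

-1.35; complements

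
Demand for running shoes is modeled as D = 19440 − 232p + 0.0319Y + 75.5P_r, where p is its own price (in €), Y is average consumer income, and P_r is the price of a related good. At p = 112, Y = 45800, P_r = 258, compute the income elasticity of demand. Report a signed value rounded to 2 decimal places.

0.10

At the given values, D = 19440 − 232(112) + 0.0319(45800) + 75.5(258) = 14396.02.
∂D/∂Y = 0.0319.
E = (0.0319) × (45800/14396.02) = 0.1014…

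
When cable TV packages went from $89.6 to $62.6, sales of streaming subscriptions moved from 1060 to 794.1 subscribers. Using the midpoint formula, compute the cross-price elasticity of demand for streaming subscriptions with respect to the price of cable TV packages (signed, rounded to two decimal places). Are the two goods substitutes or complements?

0.81; substitutes

%ΔQ_{streaming subscriptions} = (794.1 − 1060)/avg = -265.9/927.05 = -0.286823…
%ΔP_{cable TV packages} = (62.6 − 89.6)/avg = -27/76.1 = -0.354796…
E_cross = (-265.9/927.05) / (-27/76.1) = 0.8084…
E_cross > 0 ⇒ the goods are substitutes.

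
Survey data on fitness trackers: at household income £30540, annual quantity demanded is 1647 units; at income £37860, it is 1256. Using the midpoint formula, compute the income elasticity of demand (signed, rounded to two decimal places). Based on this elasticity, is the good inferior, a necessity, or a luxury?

%ΔQ = (1256 − 1647)/[( 1647 + 1256)/2] = -391/1451.5 = -0.269376…
%ΔIncome = (37860 − 30540)/[( 30540 + 37860)/2] = 7320/34200 = 0.214035…
E_income = (-391/1451.5) / (7320/34200) = -1.2585…
E_income < 0 ⇒ inferior good.

-1.26; inferior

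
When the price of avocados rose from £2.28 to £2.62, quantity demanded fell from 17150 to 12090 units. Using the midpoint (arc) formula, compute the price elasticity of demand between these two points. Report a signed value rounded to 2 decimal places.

%ΔQ = (12090 − 17150) / [(17150 + 12090)/2] = -5060/14620 = -0.346101…
%ΔP = (2.62 − 2.28) / [(2.28 + 2.62)/2] = 0.34/2.45 = 0.138775…
Arc Ed = %ΔQ / %ΔP = (-5060/14620) / (0.34/2.45) = -2.4939…

-2.49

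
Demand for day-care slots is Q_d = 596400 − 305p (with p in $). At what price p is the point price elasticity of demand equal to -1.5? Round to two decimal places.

Ed = −305p/(596400 − 305p). Set this equal to -1.5:
305p = 1.5·(596400 − 305p) ⇒ 305p(1 + 1.5) = 1.5·596400
p = 1.5·596400 / (305·2.5) = 1173.2459…

1173.25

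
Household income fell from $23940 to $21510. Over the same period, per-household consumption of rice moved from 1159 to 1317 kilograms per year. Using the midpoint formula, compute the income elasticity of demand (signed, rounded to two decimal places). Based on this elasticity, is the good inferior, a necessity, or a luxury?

-1.19; inferior

%ΔQ = (1317 − 1159)/[( 1159 + 1317)/2] = 158/1238 = 0.127625…
%ΔIncome = (21510 − 23940)/[( 23940 + 21510)/2] = -2430/22725 = -0.106930…
E_income = (158/1238) / (-2430/22725) = -1.1935…
E_income < 0 ⇒ inferior good.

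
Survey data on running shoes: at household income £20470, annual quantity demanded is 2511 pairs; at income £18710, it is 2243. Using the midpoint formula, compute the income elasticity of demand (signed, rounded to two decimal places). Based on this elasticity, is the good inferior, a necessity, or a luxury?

1.25; luxury

%ΔQ = (2243 − 2511)/[( 2511 + 2243)/2] = -268/2377 = -0.112747…
%ΔIncome = (18710 − 20470)/[( 20470 + 18710)/2] = -1760/19590 = -0.089841…
E_income = (-268/2377) / (-1760/19590) = 1.2549…
E_income > 1 ⇒ normal good, luxury.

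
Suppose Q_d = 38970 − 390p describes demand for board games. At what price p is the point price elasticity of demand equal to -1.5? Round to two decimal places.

59.95

Ed = −390p/(38970 − 390p). Set this equal to -1.5:
390p = 1.5·(38970 − 390p) ⇒ 390p(1 + 1.5) = 1.5·38970
p = 1.5·38970 / (390·2.5) = 59.9538…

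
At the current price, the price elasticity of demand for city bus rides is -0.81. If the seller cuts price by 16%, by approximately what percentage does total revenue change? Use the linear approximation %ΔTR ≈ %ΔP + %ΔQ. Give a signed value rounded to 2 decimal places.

-3.04%

%ΔQ ≈ Ed × %ΔP = (-0.81) × (-16%) = +12.9600%
%ΔTR ≈ %ΔP + %ΔQ = (-16%) + (+12.9600%) = -3.0400%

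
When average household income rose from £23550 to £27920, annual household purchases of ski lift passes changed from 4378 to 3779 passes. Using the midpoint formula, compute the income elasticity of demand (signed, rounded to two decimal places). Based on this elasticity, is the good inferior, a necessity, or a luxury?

%ΔQ = (3779 − 4378)/[( 4378 + 3779)/2] = -599/4078.5 = -0.146867…
%ΔIncome = (27920 − 23550)/[( 23550 + 27920)/2] = 4370/25735 = 0.169807…
E_income = (-599/4078.5) / (4370/25735) = -0.8649…
E_income < 0 ⇒ inferior good.

-0.86; inferior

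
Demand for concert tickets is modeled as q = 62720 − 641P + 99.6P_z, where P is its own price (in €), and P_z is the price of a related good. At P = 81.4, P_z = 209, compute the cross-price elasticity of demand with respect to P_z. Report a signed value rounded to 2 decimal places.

0.66

At the given values, q = 62720 − 641(81.4) + 99.6(209) = 31359.
∂q/∂P_z = 99.6.
E = (99.6) × (209/31359) = 0.6638…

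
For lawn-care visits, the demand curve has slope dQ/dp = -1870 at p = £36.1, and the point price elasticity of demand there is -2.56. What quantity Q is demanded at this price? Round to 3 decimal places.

26369.922

Ed = (dQ/dp)·(p/Q) ⇒ Q = (dQ/dp)·p/Ed = (-1870)·36.1/(-2.56) = 26369.92187…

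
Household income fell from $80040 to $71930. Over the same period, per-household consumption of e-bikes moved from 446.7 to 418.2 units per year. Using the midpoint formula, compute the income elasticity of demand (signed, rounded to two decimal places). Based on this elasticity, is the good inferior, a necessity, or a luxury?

0.62; necessity

%ΔQ = (418.2 − 446.7)/[( 446.7 + 418.2)/2] = -28.5/432.45 = -0.065903…
%ΔIncome = (71930 − 80040)/[( 80040 + 71930)/2] = -8110/75985 = -0.106731…
E_income = (-28.5/432.45) / (-8110/75985) = 0.6174…
0 < E_income < 1 ⇒ normal good, necessity.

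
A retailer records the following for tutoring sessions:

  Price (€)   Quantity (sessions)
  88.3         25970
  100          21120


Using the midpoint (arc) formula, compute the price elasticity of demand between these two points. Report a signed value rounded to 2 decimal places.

%ΔQ = (21120 − 25970) / [(25970 + 21120)/2] = -4850/23545 = -0.205988…
%ΔP = (100 − 88.3) / [(88.3 + 100)/2] = 11.7/94.15 = 0.124269…
Arc Ed = %ΔQ / %ΔP = (-4850/23545) / (11.7/94.15) = -1.6575…

-1.66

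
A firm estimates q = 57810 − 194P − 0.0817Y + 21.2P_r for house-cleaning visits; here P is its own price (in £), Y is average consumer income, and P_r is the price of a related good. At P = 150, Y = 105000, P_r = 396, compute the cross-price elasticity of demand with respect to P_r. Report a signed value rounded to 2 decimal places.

0.29

At the given values, q = 57810 − 194(150) − 0.0817(105000) + 21.2(396) = 28526.7.
∂q/∂P_r = 21.2.
E = (21.2) × (396/28526.7) = 0.2942…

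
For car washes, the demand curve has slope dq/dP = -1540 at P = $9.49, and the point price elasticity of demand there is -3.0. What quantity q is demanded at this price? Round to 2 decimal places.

Ed = (dq/dP)·(P/q) ⇒ q = (dq/dP)·P/Ed = (-1540)·9.49/(-3.0) = 4871.5333…

4871.53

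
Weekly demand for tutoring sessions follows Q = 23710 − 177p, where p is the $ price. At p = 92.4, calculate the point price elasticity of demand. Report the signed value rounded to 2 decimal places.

-2.22

dQ/dp = −177. At p = 92.4, Q = 23710 − 177(92.4) = 7355.2.
Ed = (dQ/dp)·(p/Q) = −177 × (92.4/7355.2) = -2.2235…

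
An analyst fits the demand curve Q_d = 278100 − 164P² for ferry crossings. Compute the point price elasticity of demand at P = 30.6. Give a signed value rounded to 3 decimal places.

-2.466

dQ_d/dP = −2·164·P = -10036.8. At P = 30.6, Q_d = 124536.96.
Ed = (dQ_d/dP)·(P/Q_d) = (-10036.8) × (30.6/124536.96) = -2.46614…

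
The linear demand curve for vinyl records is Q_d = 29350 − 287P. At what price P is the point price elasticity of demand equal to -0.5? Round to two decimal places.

34.09

Ed = −287P/(29350 − 287P). Set this equal to -0.5:
287P = 0.5·(29350 − 287P) ⇒ 287P(1 + 0.5) = 0.5·29350
P = 0.5·29350 / (287·1.5) = 34.0882…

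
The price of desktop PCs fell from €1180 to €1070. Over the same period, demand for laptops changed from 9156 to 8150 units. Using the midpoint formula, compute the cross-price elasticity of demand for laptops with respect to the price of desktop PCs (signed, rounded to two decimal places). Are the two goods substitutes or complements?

1.19; substitutes

%ΔQ_{laptops} = (8150 − 9156)/avg = -1006/8653 = -0.116260…
%ΔP_{desktop PCs} = (1070 − 1180)/avg = -110/1125 = -0.097777…
E_cross = (-1006/8653) / (-110/1125) = 1.1890…
E_cross > 0 ⇒ the goods are substitutes.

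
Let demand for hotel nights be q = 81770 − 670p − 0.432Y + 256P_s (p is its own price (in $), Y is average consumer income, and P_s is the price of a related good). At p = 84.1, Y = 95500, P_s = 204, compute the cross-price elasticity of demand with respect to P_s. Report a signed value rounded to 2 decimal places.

At the given values, q = 81770 − 670(84.1) − 0.432(95500) + 256(204) = 36391.
∂q/∂P_s = 256.
E = (256) × (204/36391) = 1.4350…

1.44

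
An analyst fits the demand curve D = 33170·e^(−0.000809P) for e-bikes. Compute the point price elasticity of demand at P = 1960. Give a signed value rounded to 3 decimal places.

-1.586

dD/dP = −0.000809·D = -5.49616. At P = 1960, D = 6793.77.
Ed = (dD/dP)·(P/D) = (-5.49616) × (1960/6793.77) = -1.58564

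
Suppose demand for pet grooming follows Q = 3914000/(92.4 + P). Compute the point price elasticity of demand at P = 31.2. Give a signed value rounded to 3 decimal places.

-0.252

dQ/dP = −3914000/(92.4 + P)² = -256.203. At P = 31.2, Q = 31666.7.
Ed = (dQ/dP)·(P/Q) = (-256.203) × (31.2/31666.7) = -0.25242…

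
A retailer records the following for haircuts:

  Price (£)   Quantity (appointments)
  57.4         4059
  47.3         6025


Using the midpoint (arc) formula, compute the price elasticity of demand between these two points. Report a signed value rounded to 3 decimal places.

%ΔQ = (6025 − 4059) / [(4059 + 6025)/2] = 1966/5042 = 0.389924…
%ΔP = (47.3 − 57.4) / [(57.4 + 47.3)/2] = -10.1/52.35 = -0.192932…
Arc Ed = %ΔQ / %ΔP = (1966/5042) / (-10.1/52.35) = -2.02104…

-2.021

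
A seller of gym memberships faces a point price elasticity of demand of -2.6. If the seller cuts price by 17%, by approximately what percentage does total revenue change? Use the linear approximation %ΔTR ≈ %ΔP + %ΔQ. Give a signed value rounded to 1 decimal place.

+27.2%

%ΔQ ≈ Ed × %ΔP = (-2.6) × (-17%) = +44.2000%
%ΔTR ≈ %ΔP + %ΔQ = (-17%) + (+44.2000%) = +27.2000%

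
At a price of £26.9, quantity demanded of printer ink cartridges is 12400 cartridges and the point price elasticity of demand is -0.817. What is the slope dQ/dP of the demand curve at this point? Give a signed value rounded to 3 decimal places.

Ed = (dQ/dP)·(P/Q) ⇒ dQ/dP = Ed·Q/P = (-0.817)·12400/26.9 = -376.60966…

-376.610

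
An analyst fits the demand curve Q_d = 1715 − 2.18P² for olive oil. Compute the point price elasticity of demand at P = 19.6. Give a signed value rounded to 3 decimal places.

dQ_d/dP = −2·2.18·P = -85.456. At P = 19.6, Q_d = 877.5312.
Ed = (dQ_d/dP)·(P/Q_d) = (-85.456) × (19.6/877.5312) = -1.90869…

-1.909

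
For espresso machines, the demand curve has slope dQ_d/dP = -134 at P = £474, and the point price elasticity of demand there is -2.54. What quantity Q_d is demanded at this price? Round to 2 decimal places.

25006.30

Ed = (dQ_d/dP)·(P/Q_d) ⇒ Q_d = (dQ_d/dP)·P/Ed = (-134)·474/(-2.54) = 25006.2992…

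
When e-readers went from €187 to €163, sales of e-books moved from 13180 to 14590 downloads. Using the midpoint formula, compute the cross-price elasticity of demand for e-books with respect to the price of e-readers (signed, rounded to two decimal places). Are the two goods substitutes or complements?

%ΔQ_{e-books} = (14590 − 13180)/avg = 1410/13885 = 0.101548…
%ΔP_{e-readers} = (163 − 187)/avg = -24/175 = -0.137142…
E_cross = (1410/13885) / (-24/175) = -0.7404…
E_cross < 0 ⇒ the goods are complements.

-0.74; complements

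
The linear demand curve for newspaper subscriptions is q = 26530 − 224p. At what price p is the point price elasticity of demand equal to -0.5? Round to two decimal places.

39.48

Ed = −224p/(26530 − 224p). Set this equal to -0.5:
224p = 0.5·(26530 − 224p) ⇒ 224p(1 + 0.5) = 0.5·26530
p = 0.5·26530 / (224·1.5) = 39.4791…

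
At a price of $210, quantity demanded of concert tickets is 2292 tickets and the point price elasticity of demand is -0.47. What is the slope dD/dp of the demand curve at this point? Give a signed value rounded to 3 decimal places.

Ed = (dD/dp)·(p/D) ⇒ dD/dp = Ed·D/p = (-0.47)·2292/210 = -5.12971…

-5.130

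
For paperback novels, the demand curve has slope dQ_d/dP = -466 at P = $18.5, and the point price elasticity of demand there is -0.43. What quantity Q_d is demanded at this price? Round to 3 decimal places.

20048.837

Ed = (dQ_d/dP)·(P/Q_d) ⇒ Q_d = (dQ_d/dP)·P/Ed = (-466)·18.5/(-0.43) = 20048.83720…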